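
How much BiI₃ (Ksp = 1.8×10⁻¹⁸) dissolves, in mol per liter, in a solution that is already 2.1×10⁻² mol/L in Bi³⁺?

1.5×10⁻⁶ M

BiI₃(s) ⇌ Bi³⁺(aq) + 3 I⁻(aq)
With Bi³⁺ already at 2.1×10⁻² mol/L and s small, take [Bi³⁺] ≈ 2.1×10⁻² mol/L and [I⁻] = 3s.
Ksp = [Bi³⁺][I⁻]^3 = (2.1×10⁻²)(3s)^3
(3s)^3 = 1.8×10⁻¹⁸ / (2.1×10⁻²) = 8.6×10⁻¹⁷
s = 1.5×10⁻⁶ mol/L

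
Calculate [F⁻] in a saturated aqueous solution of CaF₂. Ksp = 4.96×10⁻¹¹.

CaF₂(s) ⇌ Ca²⁺(aq) + 2 F⁻(aq)
For each mole of CaF₂ that dissolves per liter, [Ca²⁺] = s and [F⁻] = 2s; let s denote this solubility.
Ksp = [Ca²⁺][F⁻]^2 = s · (2s)^2 = 4s^3 = 4.96×10⁻¹¹
s = 2.31×10⁻⁴ mol L⁻¹
[F⁻] = 2s = 4.63×10⁻⁴ mol L⁻¹

4.63×10⁻⁴ M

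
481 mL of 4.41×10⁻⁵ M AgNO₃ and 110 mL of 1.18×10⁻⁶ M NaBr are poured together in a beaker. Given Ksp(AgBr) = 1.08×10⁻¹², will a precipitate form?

Total volume after mixing = 481 + 110 = 591 mL.
[Ag⁺] = (4.41×10⁻⁵)(481)/591 = 3.59×10⁻⁵ M
[Br⁻] = (1.18×10⁻⁶)(110)/591 = 2.20×10⁻⁷ M
Q = [Ag⁺][Br⁻] = 7.88×10⁻¹²
Because Q > Ksp (7.88×10⁻¹² vs 1.08×10⁻¹²), a precipitate of AgBr forms.

Yes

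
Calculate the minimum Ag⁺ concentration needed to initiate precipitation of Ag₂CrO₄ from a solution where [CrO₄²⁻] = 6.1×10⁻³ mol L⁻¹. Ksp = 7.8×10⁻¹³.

The threshold for precipitation is Q = Ksp.
Ag₂CrO₄(s) ⇌ 2 Ag⁺(aq) + CrO₄²⁻(aq)
Ksp = [Ag⁺]^2[CrO₄²⁻] = [Ag⁺]^2(6.1×10⁻³)
[Ag⁺]^2 = 7.8×10⁻¹³ / (6.1×10⁻³) = 1.3×10⁻¹⁰
[Ag⁺] = 1.1×10⁻⁵ mol L⁻¹

1.1×10⁻⁵ M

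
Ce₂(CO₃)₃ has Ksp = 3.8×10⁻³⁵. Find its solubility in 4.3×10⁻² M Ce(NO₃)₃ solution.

9.1×10⁻¹² M

Ce₂(CO₃)₃(s) ⇌ 2 Ce³⁺(aq) + 3 CO₃²⁻(aq)
With Ce³⁺ already at 4.3×10⁻² M and s small, take [Ce³⁺] ≈ 4.3×10⁻² M and [CO₃²⁻] = 3s.
Ksp = [Ce³⁺]^2[CO₃²⁻]^3 = (4.3×10⁻²)^2(3s)^3
(3s)^3 = 3.8×10⁻³⁵ / (4.3×10⁻²)^2 = 2.1×10⁻³²
s = 9.1×10⁻¹² M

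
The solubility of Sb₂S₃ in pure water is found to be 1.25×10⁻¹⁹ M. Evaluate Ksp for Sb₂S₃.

Sb₂S₃(s) ⇌ 2 Sb³⁺(aq) + 3 S²⁻(aq)
Let s be the molar solubility. Then [Sb³⁺] = 2s and [S²⁻] = 3s.
Ksp = [Sb³⁺]^2[S²⁻]^3 = (2s)^2 · (3s)^3 = 108s^5
Ksp = 108 × (1.25×10⁻¹⁹)^5 = 3.30×10⁻⁹³

Ksp = 3.30×10⁻⁹³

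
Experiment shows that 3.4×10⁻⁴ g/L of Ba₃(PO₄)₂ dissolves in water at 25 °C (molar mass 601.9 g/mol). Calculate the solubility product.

s = (3.4×10⁻⁴ g L⁻¹)/(601.9 g mol⁻¹) = 5.649×10⁻⁷ M
Ba₃(PO₄)₂(s) ⇌ 3 Ba²⁺(aq) + 2 PO₄³⁻(aq)
With molar solubility s: [Ba²⁺] = 3s, [PO₄³⁻] = 2s.
Ksp = [Ba²⁺]^3[PO₄³⁻]^2 = (3s)^3 · (2s)^2 = 108s^5
Ksp = 108 × (5.649×10⁻⁷)^5 = 6.2×10⁻³⁰

Ksp = 6.2×10⁻³⁰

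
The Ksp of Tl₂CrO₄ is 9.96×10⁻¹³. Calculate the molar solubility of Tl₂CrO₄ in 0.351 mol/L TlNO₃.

Tl₂CrO₄(s) ⇌ 2 Tl⁺(aq) + CrO₄²⁻(aq)
With Tl⁺ already at 0.351 mol/L and s small, take [Tl⁺] ≈ 0.351 mol/L and [CrO₄²⁻] = s.
Ksp = [Tl⁺]^2[CrO₄²⁻] = (0.351)^2s
s = 9.96×10⁻¹³ / (0.351)^2 = 8.08×10⁻¹²
s = 8.08×10⁻¹² mol/L

8.08×10⁻¹² M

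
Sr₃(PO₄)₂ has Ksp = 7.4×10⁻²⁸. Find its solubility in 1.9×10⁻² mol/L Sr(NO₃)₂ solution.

5.2×10⁻¹² M

Sr₃(PO₄)₂(s) ⇌ 3 Sr²⁺(aq) + 2 PO₄³⁻(aq)
With Sr²⁺ already at 1.9×10⁻² mol/L and s small, take [Sr²⁺] ≈ 1.9×10⁻² mol/L and [PO₄³⁻] = 2s.
Ksp = [Sr²⁺]^3[PO₄³⁻]^2 = (1.9×10⁻²)^3(2s)^2
(2s)^2 = 7.4×10⁻²⁸ / (1.9×10⁻²)^3 = 1.1×10⁻²²
s = 5.2×10⁻¹² mol/L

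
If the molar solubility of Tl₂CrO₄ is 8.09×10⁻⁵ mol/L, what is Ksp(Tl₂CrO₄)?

Tl₂CrO₄(s) ⇌ 2 Tl⁺(aq) + CrO₄²⁻(aq)
For each mole of Tl₂CrO₄ that dissolves per liter, [Tl⁺] = 2s and [CrO₄²⁻] = s; let s denote this solubility.
Ksp = [Tl⁺]^2[CrO₄²⁻] = (2s)^2 · s = 4s^3
Ksp = 4 × (8.09×10⁻⁵)^3 = 2.12×10⁻¹²

Ksp = 2.12×10⁻¹²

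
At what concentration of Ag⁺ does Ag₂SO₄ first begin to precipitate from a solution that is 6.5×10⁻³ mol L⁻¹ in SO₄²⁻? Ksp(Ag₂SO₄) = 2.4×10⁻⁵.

6.1×10⁻² M

Precipitation begins when Q = Ksp.
Ag₂SO₄(s) ⇌ 2 Ag⁺(aq) + SO₄²⁻(aq)
Ksp = [Ag⁺]^2[SO₄²⁻] = [Ag⁺]^2(6.5×10⁻³)
[Ag⁺]^2 = 2.4×10⁻⁵ / (6.5×10⁻³) = 3.7×10⁻³
[Ag⁺] = 6.1×10⁻² mol L⁻¹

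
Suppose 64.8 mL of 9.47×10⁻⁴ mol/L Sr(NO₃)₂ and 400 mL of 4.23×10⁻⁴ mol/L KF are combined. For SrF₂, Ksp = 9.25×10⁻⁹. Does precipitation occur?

No

The combined volume is 464.8 mL.
[Sr²⁺] = (9.47×10⁻⁴)(64.8)/464.8 = 1.32×10⁻⁴ mol/L
[F⁻] = (4.23×10⁻⁴)(400)/464.8 = 3.64×10⁻⁴ mol/L
Q = [Sr²⁺][F⁻]^2 = 1.75×10⁻¹¹
Since Q (1.75×10⁻¹¹) is less than Ksp (9.25×10⁻⁹), no SrF₂ precipitates.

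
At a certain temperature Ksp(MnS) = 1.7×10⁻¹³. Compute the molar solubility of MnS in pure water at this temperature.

MnS(s) ⇌ Mn²⁺(aq) + S²⁻(aq)
Let s be the molar solubility. Then [Mn²⁺] = s and [S²⁻] = s.
Ksp = [Mn²⁺][S²⁻] = s · s = s^2
s^2 = 1.7×10⁻¹³
s = (1.7×10⁻¹³)^(1/2) = 4.1×10⁻⁷ mol/L

4.1×10⁻⁷ M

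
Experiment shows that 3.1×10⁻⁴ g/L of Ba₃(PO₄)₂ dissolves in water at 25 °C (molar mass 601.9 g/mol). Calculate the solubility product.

Ksp = 3.9×10⁻³⁰

Convert to molarity: s = 3.1×10⁻⁴ / 601.9 = 5.150×10⁻⁷ mol/L
Ba₃(PO₄)₂(s) ⇌ 3 Ba²⁺(aq) + 2 PO₄³⁻(aq)
If s mol/L of Ba₃(PO₄)₂ dissolves, [Ba²⁺] = 3s and [PO₄³⁻] = 2s.
Ksp = [Ba²⁺]^3[PO₄³⁻]^2 = (3s)^3 · (2s)^2 = 108s^5
Ksp = 108 × (5.150×10⁻⁷)^5 = 3.9×10⁻³⁰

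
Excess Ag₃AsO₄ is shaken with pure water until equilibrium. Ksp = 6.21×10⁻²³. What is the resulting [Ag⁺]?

3.69×10⁻⁶ M

Ag₃AsO₄(s) ⇌ 3 Ag⁺(aq) + AsO₄³⁻(aq)
For each mole of Ag₃AsO₄ that dissolves per liter, [Ag⁺] = 3s and [AsO₄³⁻] = s; let s denote this solubility.
Ksp = [Ag⁺]^3[AsO₄³⁻] = (3s)^3 · s = 27s^4 = 6.21×10⁻²³
s = 1.23×10⁻⁶ M
[Ag⁺] = 3s = 3.69×10⁻⁶ M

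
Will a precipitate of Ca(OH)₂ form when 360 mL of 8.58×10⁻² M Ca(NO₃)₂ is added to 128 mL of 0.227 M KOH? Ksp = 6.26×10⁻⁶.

Yes

After mixing, V = 360 mL + 128 mL = 488 mL.
[Ca²⁺] = (8.58×10⁻²)(360)/488 = 6.33×10⁻² M
[OH⁻] = (0.227)(128)/488 = 5.95×10⁻² M
Q = [Ca²⁺][OH⁻]^2 = 2.24×10⁻⁴
Because Q > Ksp (2.24×10⁻⁴ vs 6.26×10⁻⁶), a precipitate of Ca(OH)₂ forms.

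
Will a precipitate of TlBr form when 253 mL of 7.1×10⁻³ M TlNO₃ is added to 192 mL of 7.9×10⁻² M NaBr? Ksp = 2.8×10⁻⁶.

Yes

Total volume after mixing = 253 + 192 = 445 mL.
[Tl⁺] = (7.1×10⁻³)(253)/445 = 4.0×10⁻³ M
[Br⁻] = (7.9×10⁻²)(192)/445 = 3.4×10⁻² M
Q = [Tl⁺][Br⁻] = 1.4×10⁻⁴
Because Q > Ksp (1.4×10⁻⁴ vs 2.8×10⁻⁶), a precipitate of TlBr forms.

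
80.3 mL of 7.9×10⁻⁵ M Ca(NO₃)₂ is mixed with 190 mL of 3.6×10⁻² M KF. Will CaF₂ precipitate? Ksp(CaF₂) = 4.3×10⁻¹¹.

The combined volume is 270.3 mL.
[Ca²⁺] = (7.9×10⁻⁵)(80.3)/270.3 = 2.3×10⁻⁵ M
[F⁻] = (3.6×10⁻²)(190)/270.3 = 2.5×10⁻² M
Q = [Ca²⁺][F⁻]^2 = 1.5×10⁻⁸
Since Q (1.5×10⁻⁸) exceeds Ksp (4.3×10⁻¹¹), CaF₂ will precipitate.

Yes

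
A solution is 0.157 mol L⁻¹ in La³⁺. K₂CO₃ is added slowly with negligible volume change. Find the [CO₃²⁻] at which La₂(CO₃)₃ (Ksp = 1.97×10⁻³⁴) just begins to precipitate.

2.00×10⁻¹¹ M

Precipitation begins when Q = Ksp.
La₂(CO₃)₃(s) ⇌ 2 La³⁺(aq) + 3 CO₃²⁻(aq)
Ksp = [La³⁺]^2[CO₃²⁻]^3 = [CO₃²⁻]^3(0.157)^2
[CO₃²⁻]^3 = 1.97×10⁻³⁴ / (0.157)^2 = 7.99×10⁻³³
[CO₃²⁻] = 2.00×10⁻¹¹ mol L⁻¹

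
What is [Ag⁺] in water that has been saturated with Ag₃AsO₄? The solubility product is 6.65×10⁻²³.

3.76×10⁻⁶ M

Ag₃AsO₄(s) ⇌ 3 Ag⁺(aq) + AsO₄³⁻(aq)
For each mole of Ag₃AsO₄ that dissolves per liter, [Ag⁺] = 3s and [AsO₄³⁻] = s; let s denote this solubility.
Ksp = [Ag⁺]^3[AsO₄³⁻] = (3s)^3 · s = 27s^4 = 6.65×10⁻²³
s = 1.25×10⁻⁶ mol L⁻¹
[Ag⁺] = 3s = 3.76×10⁻⁶ mol L⁻¹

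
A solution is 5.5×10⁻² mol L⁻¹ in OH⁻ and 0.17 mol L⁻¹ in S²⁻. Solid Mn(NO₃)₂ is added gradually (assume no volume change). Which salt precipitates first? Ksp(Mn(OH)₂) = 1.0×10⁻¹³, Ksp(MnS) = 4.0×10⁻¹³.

Precipitation begins when Q = Ksp.
For Mn(OH)₂: [Mn²⁺] = (Ksp/[OH⁻]^2) = 3.3×10⁻¹¹ mol L⁻¹
For MnS: [Mn²⁺] = (Ksp/[S²⁻]) = 2.4×10⁻¹² mol L⁻¹
Since MnS needs less Mn²⁺ to reach saturation, it precipitates first.

MnS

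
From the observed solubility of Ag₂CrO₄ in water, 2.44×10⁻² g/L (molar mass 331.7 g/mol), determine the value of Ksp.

s = (2.44×10⁻² g L⁻¹)/(331.7 g mol⁻¹) = 7.3560×10⁻⁵ M
Ag₂CrO₄(s) ⇌ 2 Ag⁺(aq) + CrO₄²⁻(aq)
Let s be the molar solubility. Then [Ag⁺] = 2s and [CrO₄²⁻] = s.
Ksp = [Ag⁺]^2[CrO₄²⁻] = (2s)^2 · s = 4s^3
Ksp = 4 × (7.3560×10⁻⁵)^3 = 1.59×10⁻¹²

Ksp = 1.59×10⁻¹²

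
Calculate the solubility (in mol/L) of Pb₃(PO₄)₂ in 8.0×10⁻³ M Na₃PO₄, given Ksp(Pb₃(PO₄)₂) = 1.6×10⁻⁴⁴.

2.1×10⁻¹⁴ M

Pb₃(PO₄)₂(s) ⇌ 3 Pb²⁺(aq) + 2 PO₄³⁻(aq)
With PO₄³⁻ already at 8.0×10⁻³ M and s small, take [PO₄³⁻] ≈ 8.0×10⁻³ M and [Pb²⁺] = 3s.
Ksp = [Pb²⁺]^3[PO₄³⁻]^2 = (3s)^3(8.0×10⁻³)^2
(3s)^3 = 1.6×10⁻⁴⁴ / (8.0×10⁻³)^2 = 2.5×10⁻⁴⁰
s = 2.1×10⁻¹⁴ M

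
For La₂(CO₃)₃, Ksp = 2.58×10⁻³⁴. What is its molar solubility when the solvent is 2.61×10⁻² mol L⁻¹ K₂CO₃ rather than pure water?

1.90×10⁻¹⁵ M

La₂(CO₃)₃(s) ⇌ 2 La³⁺(aq) + 3 CO₃²⁻(aq)
Let s be the solubility of La₂(CO₃)₃ here. The common ion gives [CO₃²⁻] ≈ 2.61×10⁻² mol L⁻¹, and [La³⁺] = 2s.
Ksp = [La³⁺]^2[CO₃²⁻]^3 = (2s)^2(2.61×10⁻²)^3
(2s)^2 = 2.58×10⁻³⁴ / (2.61×10⁻²)^3 = 1.45×10⁻²⁹
s = 1.90×10⁻¹⁵ mol L⁻¹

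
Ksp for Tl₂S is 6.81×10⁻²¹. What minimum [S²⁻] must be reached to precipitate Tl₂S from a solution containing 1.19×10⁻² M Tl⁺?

Precipitation of each salt begins when its ion product equals Ksp.
Tl₂S(s) ⇌ 2 Tl⁺(aq) + S²⁻(aq)
Ksp = [Tl⁺]^2[S²⁻] = [S²⁻](1.19×10⁻²)^2
[S²⁻] = 6.81×10⁻²¹ / (1.19×10⁻²)^2 = 4.81×10⁻¹⁷
[S²⁻] = 4.81×10⁻¹⁷ M

4.81×10⁻¹⁷ M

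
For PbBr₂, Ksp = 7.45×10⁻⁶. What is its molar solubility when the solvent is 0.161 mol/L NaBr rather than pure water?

PbBr₂(s) ⇌ Pb²⁺(aq) + 2 Br⁻(aq)
Br⁻ is already present at 0.161 mol/L. If s mol/L of PbBr₂ dissolves, [Pb²⁺] = s while [Br⁻] ≈ 0.161 mol/L.
Ksp = [Pb²⁺][Br⁻]^2 = s(0.161)^2
s = 7.45×10⁻⁶ / (0.161)^2 = 2.87×10⁻⁴
s = 2.87×10⁻⁴ mol/L

2.87×10⁻⁴ M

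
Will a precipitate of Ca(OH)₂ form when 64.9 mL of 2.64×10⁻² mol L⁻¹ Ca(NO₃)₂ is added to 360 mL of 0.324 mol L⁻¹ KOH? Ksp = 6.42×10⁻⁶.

Total volume after mixing = 64.9 + 360 = 424.9 mL.
[Ca²⁺] = (2.64×10⁻²)(64.9)/424.9 = 4.03×10⁻³ mol L⁻¹
[OH⁻] = (0.324)(360)/424.9 = 0.275 mol L⁻¹
Q = [Ca²⁺][OH⁻]^2 = 3.04×10⁻⁴
Since Q (3.04×10⁻⁴) exceeds Ksp (6.42×10⁻⁶), Ca(OH)₂ will precipitate.

Yes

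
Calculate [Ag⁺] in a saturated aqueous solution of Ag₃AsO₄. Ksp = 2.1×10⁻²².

5.0×10⁻⁶ M

Ag₃AsO₄(s) ⇌ 3 Ag⁺(aq) + AsO₄³⁻(aq)
For each mole of Ag₃AsO₄ that dissolves per liter, [Ag⁺] = 3s and [AsO₄³⁻] = s; let s denote this solubility.
Ksp = [Ag⁺]^3[AsO₄³⁻] = (3s)^3 · s = 27s^4 = 2.1×10⁻²²
s = 1.7×10⁻⁶ mol L⁻¹
[Ag⁺] = 3s = 5.0×10⁻⁶ mol L⁻¹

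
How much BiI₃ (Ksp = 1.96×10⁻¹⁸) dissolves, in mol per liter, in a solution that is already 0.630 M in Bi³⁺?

4.87×10⁻⁷ M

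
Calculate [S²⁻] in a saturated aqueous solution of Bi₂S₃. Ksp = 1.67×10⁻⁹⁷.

5.19×10⁻²⁰ M

Bi₂S₃(s) ⇌ 2 Bi³⁺(aq) + 3 S²⁻(aq)
Let s be the molar solubility. Then [Bi³⁺] = 2s and [S²⁻] = 3s.
Ksp = [Bi³⁺]^2[S²⁻]^3 = (2s)^2 · (3s)^3 = 108s^5 = 1.67×10⁻⁹⁷
s = 1.73×10⁻²⁰ mol L⁻¹
[S²⁻] = 3s = 5.19×10⁻²⁰ mol L⁻¹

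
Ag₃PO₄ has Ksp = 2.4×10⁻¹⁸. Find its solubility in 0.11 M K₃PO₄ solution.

Ag₃PO₄(s) ⇌ 3 Ag⁺(aq) + PO₄³⁻(aq)
Let s be the solubility of Ag₃PO₄ here. The common ion gives [PO₄³⁻] ≈ 0.11 M, and [Ag⁺] = 3s.
Ksp = [Ag⁺]^3[PO₄³⁻] = (3s)^3(0.11)
(3s)^3 = 2.4×10⁻¹⁸ / (0.11) = 2.2×10⁻¹⁷
s = 9.3×10⁻⁷ M

9.3×10⁻⁷ M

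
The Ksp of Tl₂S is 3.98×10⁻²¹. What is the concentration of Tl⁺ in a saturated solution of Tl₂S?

Tl₂S(s) ⇌ 2 Tl⁺(aq) + S²⁻(aq)
With molar solubility s: [Tl⁺] = 2s, [S²⁻] = s.
Ksp = [Tl⁺]^2[S²⁻] = (2s)^2 · s = 4s^3 = 3.98×10⁻²¹
s = 9.98×10⁻⁸ mol L⁻¹
[Tl⁺] = 2s = 2.00×10⁻⁷ mol L⁻¹

2.00×10⁻⁷ M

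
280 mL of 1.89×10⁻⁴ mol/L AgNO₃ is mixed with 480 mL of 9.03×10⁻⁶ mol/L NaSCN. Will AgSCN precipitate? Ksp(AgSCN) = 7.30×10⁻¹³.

Yes

Total volume after mixing = 280 + 480 = 760 mL.
[Ag⁺] = (1.89×10⁻⁴)(280)/760 = 6.96×10⁻⁵ mol/L
[SCN⁻] = (9.03×10⁻⁶)(480)/760 = 5.70×10⁻⁶ mol/L
Q = [Ag⁺][SCN⁻] = 3.97×10⁻¹⁰
Since Q (3.97×10⁻¹⁰) exceeds Ksp (7.30×10⁻¹³), AgSCN will precipitate.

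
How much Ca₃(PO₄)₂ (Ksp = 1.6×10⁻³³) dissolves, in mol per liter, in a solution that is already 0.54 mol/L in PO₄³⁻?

5.9×10⁻¹² M

Ca₃(PO₄)₂(s) ⇌ 3 Ca²⁺(aq) + 2 PO₄³⁻(aq)
The solution already contains PO₄³⁻ at 0.54 mol/L. Let s be the molar solubility of Ca₃(PO₄)₂.
[PO₄³⁻] ≈ 0.54 mol/L (common ion dominates); [Ca²⁺] = 3s.
Ksp = [Ca²⁺]^3[PO₄³⁻]^2 = (3s)^3(0.54)^2
(3s)^3 = 1.6×10⁻³³ / (0.54)^2 = 5.5×10⁻³³
s = 5.9×10⁻¹² mol/L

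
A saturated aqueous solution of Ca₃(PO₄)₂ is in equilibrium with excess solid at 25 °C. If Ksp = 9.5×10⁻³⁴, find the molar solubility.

9.7×10⁻⁸ M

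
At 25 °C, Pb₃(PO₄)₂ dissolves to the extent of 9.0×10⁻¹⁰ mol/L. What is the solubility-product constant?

Ksp = 6.4×10⁻⁴⁴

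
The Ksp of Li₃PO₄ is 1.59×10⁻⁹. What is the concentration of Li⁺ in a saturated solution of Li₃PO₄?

Li₃PO₄(s) ⇌ 3 Li⁺(aq) + PO₄³⁻(aq)
If s mol/L of Li₃PO₄ dissolves, [Li⁺] = 3s and [PO₄³⁻] = s.
Ksp = [Li⁺]^3[PO₄³⁻] = (3s)^3 · s = 27s^4 = 1.59×10⁻⁹
s = 2.77×10⁻³ mol L⁻¹
[Li⁺] = 3s = 8.31×10⁻³ mol L⁻¹

8.31×10⁻³ M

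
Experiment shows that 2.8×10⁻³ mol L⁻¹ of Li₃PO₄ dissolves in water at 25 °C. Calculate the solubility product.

Li₃PO₄(s) ⇌ 3 Li⁺(aq) + PO₄³⁻(aq)
Let s be the molar solubility. Then [Li⁺] = 3s and [PO₄³⁻] = s.
Ksp = [Li⁺]^3[PO₄³⁻] = (3s)^3 · s = 27s^4
Ksp = 27 × (2.8×10⁻³)^4 = 1.7×10⁻⁹

Ksp = 1.7×10⁻⁹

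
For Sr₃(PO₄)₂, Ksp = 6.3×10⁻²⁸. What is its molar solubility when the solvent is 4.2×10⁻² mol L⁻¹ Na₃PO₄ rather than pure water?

Sr₃(PO₄)₂(s) ⇌ 3 Sr²⁺(aq) + 2 PO₄³⁻(aq)
The solution already contains PO₄³⁻ at 4.2×10⁻² mol L⁻¹. Let s be the molar solubility of Sr₃(PO₄)₂.
[PO₄³⁻] ≈ 4.2×10⁻² mol L⁻¹ (common ion dominates); [Sr²⁺] = 3s.
Ksp = [Sr²⁺]^3[PO₄³⁻]^2 = (3s)^3(4.2×10⁻²)^2
(3s)^3 = 6.3×10⁻²⁸ / (4.2×10⁻²)^2 = 3.6×10⁻²⁵
s = 2.4×10⁻⁹ mol L⁻¹

2.4×10⁻⁹ M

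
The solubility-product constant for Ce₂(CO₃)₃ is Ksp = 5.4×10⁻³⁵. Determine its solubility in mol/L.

5.5×10⁻⁸ M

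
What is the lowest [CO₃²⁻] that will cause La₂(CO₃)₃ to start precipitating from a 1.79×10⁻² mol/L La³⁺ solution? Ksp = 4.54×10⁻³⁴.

Precipitation begins when Q = Ksp.
La₂(CO₃)₃(s) ⇌ 2 La³⁺(aq) + 3 CO₃²⁻(aq)
Ksp = [La³⁺]^2[CO₃²⁻]^3 = [CO₃²⁻]^3(1.79×10⁻²)^2
[CO₃²⁻]^3 = 4.54×10⁻³⁴ / (1.79×10⁻²)^2 = 1.42×10⁻³⁰
[CO₃²⁻] = 1.12×10⁻¹⁰ mol/L

1.12×10⁻¹⁰ M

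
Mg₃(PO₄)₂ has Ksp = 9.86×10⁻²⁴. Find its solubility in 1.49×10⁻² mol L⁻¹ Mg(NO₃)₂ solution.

8.63×10⁻¹⁰ M

Mg₃(PO₄)₂(s) ⇌ 3 Mg²⁺(aq) + 2 PO₄³⁻(aq)
Let s be the solubility of Mg₃(PO₄)₂ here. The common ion gives [Mg²⁺] ≈ 1.49×10⁻² mol L⁻¹, and [PO₄³⁻] = 2s.
Ksp = [Mg²⁺]^3[PO₄³⁻]^2 = (1.49×10⁻²)^3(2s)^2
(2s)^2 = 9.86×10⁻²⁴ / (1.49×10⁻²)^3 = 2.98×10⁻¹⁸
s = 8.63×10⁻¹⁰ mol L⁻¹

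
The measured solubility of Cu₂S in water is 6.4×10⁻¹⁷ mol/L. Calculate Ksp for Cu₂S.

Cu₂S(s) ⇌ 2 Cu⁺(aq) + S²⁻(aq)
If s mol/L of Cu₂S dissolves, [Cu⁺] = 2s and [S²⁻] = s.
Ksp = [Cu⁺]^2[S²⁻] = (2s)^2 · s = 4s^3
Ksp = 4 × (6.4×10⁻¹⁷)^3 = 1.0×10⁻⁴⁸

Ksp = 1.0×10⁻⁴⁸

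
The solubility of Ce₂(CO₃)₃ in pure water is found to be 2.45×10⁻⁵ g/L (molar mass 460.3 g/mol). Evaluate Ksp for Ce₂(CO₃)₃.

Convert to molarity: s = 2.45×10⁻⁵ / 460.3 = 5.3226×10⁻⁸ mol/L
Ce₂(CO₃)₃(s) ⇌ 2 Ce³⁺(aq) + 3 CO₃²⁻(aq)
For each mole of Ce₂(CO₃)₃ that dissolves per liter, [Ce³⁺] = 2s and [CO₃²⁻] = 3s; let s denote this solubility.
Ksp = [Ce³⁺]^2[CO₃²⁻]^3 = (2s)^2 · (3s)^3 = 108s^5
Ksp = 108 × (5.3226×10⁻⁸)^5 = 4.61×10⁻³⁵

Ksp = 4.61×10⁻³⁵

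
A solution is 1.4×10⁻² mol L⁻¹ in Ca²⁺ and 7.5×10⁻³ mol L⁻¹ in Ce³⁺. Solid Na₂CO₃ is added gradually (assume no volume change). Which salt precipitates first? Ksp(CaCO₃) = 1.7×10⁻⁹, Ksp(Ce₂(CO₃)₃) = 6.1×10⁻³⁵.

Ce₂(CO₃)₃

Each salt precipitates once Q = Ksp for that salt.
For CaCO₃: [CO₃²⁻] = (Ksp/[Ca²⁺]) = 1.2×10⁻⁷ mol L⁻¹
For Ce₂(CO₃)₃: [CO₃²⁻] = (Ksp/[Ce³⁺]^2)^(1/3) = 1.0×10⁻¹⁰ mol L⁻¹
Ce₂(CO₃)₃ requires the lower [CO₃²⁻], so it precipitates first.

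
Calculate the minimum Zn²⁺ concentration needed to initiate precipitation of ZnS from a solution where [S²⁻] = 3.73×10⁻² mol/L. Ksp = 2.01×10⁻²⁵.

5.39×10⁻²⁴ M

The threshold for precipitation is Q = Ksp.
ZnS(s) ⇌ Zn²⁺(aq) + S²⁻(aq)
Ksp = [Zn²⁺][S²⁻] = [Zn²⁺](3.73×10⁻²)
[Zn²⁺] = 2.01×10⁻²⁵ / (3.73×10⁻²) = 5.39×10⁻²⁴
[Zn²⁺] = 5.39×10⁻²⁴ mol/L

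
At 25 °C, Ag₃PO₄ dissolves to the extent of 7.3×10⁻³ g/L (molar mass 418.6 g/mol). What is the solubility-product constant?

Ksp = 2.5×10⁻¹⁸

Molar solubility s = (7.3×10⁻³ g/L) / (418.6 g/mol) = 1.744×10⁻⁵ mol/L
Ag₃PO₄(s) ⇌ 3 Ag⁺(aq) + PO₄³⁻(aq)
Let s be the molar solubility. Then [Ag⁺] = 3s and [PO₄³⁻] = s.
Ksp = [Ag⁺]^3[PO₄³⁻] = (3s)^3 · s = 27s^4
Ksp = 27 × (1.744×10⁻⁵)^4 = 2.5×10⁻¹⁸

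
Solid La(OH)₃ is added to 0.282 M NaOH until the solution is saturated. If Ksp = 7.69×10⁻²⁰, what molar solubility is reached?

3.43×10⁻¹⁸ M

La(OH)₃(s) ⇌ La³⁺(aq) + 3 OH⁻(aq)
With OH⁻ already at 0.282 M and s small, take [OH⁻] ≈ 0.282 M and [La³⁺] = s.
Ksp = [La³⁺][OH⁻]^3 = s(0.282)^3
s = 7.69×10⁻²⁰ / (0.282)^3 = 3.43×10⁻¹⁸
s = 3.43×10⁻¹⁸ M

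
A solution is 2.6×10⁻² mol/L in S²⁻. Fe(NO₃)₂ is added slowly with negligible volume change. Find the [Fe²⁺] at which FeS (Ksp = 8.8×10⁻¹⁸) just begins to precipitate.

Each salt precipitates once Q = Ksp for that salt.
FeS(s) ⇌ Fe²⁺(aq) + S²⁻(aq)
Ksp = [Fe²⁺][S²⁻] = [Fe²⁺](2.6×10⁻²)
[Fe²⁺] = 8.8×10⁻¹⁸ / (2.6×10⁻²) = 3.4×10⁻¹⁶
[Fe²⁺] = 3.4×10⁻¹⁶ mol/L

3.4×10⁻¹⁶ M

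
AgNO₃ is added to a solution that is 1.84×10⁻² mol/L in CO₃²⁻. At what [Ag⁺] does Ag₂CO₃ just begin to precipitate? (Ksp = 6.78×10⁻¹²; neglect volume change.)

1.92×10⁻⁵ M

A salt starts to precipitate once the ion product Q reaches its Ksp.
Ag₂CO₃(s) ⇌ 2 Ag⁺(aq) + CO₃²⁻(aq)
Ksp = [Ag⁺]^2[CO₃²⁻] = [Ag⁺]^2(1.84×10⁻²)
[Ag⁺]^2 = 6.78×10⁻¹² / (1.84×10⁻²) = 3.68×10⁻¹⁰
[Ag⁺] = 1.92×10⁻⁵ mol/L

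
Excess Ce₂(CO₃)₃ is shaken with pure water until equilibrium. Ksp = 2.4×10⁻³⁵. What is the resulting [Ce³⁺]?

Ce₂(CO₃)₃(s) ⇌ 2 Ce³⁺(aq) + 3 CO₃²⁻(aq)
Call the molar solubility s, so that [Ce³⁺] = 2s and [CO₃²⁻] = 3s.
Ksp = [Ce³⁺]^2[CO₃²⁻]^3 = (2s)^2 · (3s)^3 = 108s^5 = 2.4×10⁻³⁵
s = 4.7×10⁻⁸ mol/L
[Ce³⁺] = 2s = 9.3×10⁻⁸ mol/L

9.3×10⁻⁸ M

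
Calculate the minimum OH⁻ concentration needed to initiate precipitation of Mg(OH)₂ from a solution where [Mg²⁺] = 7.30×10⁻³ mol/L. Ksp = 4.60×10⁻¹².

2.51×10⁻⁵ M

Precipitation begins when Q = Ksp.
Mg(OH)₂(s) ⇌ Mg²⁺(aq) + 2 OH⁻(aq)
Ksp = [Mg²⁺][OH⁻]^2 = [OH⁻]^2(7.30×10⁻³)
[OH⁻]^2 = 4.60×10⁻¹² / (7.30×10⁻³) = 6.30×10⁻¹⁰
[OH⁻] = 2.51×10⁻⁵ mol/L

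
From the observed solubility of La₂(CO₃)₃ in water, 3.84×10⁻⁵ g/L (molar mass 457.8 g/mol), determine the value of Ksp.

Convert to molarity: s = 3.84×10⁻⁵ / 457.8 = 8.3879×10⁻⁸ mol/L
La₂(CO₃)₃(s) ⇌ 2 La³⁺(aq) + 3 CO₃²⁻(aq)
With molar solubility s: [La³⁺] = 2s, [CO₃²⁻] = 3s.
Ksp = [La³⁺]^2[CO₃²⁻]^3 = (2s)^2 · (3s)^3 = 108s^5
Ksp = 108 × (8.3879×10⁻⁸)^5 = 4.48×10⁻³⁴

Ksp = 4.48×10⁻³⁴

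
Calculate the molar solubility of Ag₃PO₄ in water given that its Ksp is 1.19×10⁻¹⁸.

Ag₃PO₄(s) ⇌ 3 Ag⁺(aq) + PO₄³⁻(aq)
If s mol/L of Ag₃PO₄ dissolves, [Ag⁺] = 3s and [PO₄³⁻] = s.
Ksp = [Ag⁺]^3[PO₄³⁻] = (3s)^3 · s = 27s^4
27s^4 = 1.19×10⁻¹⁸  ⇒  s^4 = 4.41×10⁻²⁰
s = 1.45×10⁻⁵ mol L⁻¹

1.45×10⁻⁵ M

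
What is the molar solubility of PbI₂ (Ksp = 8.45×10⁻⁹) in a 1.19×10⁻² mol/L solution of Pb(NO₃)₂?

4.21×10⁻⁴ M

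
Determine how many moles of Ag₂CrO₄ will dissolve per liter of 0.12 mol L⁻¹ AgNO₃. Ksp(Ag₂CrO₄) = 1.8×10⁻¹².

Ag₂CrO₄(s) ⇌ 2 Ag⁺(aq) + CrO₄²⁻(aq)
The solution already contains Ag⁺ at 0.12 mol L⁻¹. Let s be the molar solubility of Ag₂CrO₄.
[Ag⁺] ≈ 0.12 mol L⁻¹ (common ion dominates); [CrO₄²⁻] = s.
Ksp = [Ag⁺]^2[CrO₄²⁻] = (0.12)^2s
s = 1.8×10⁻¹² / (0.12)^2 = 1.3×10⁻¹⁰
s = 1.3×10⁻¹⁰ mol L⁻¹

1.3×10⁻¹⁰ M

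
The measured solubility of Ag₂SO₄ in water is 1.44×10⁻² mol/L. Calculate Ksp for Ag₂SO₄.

Ksp = 1.19×10⁻⁵

Ag₂SO₄(s) ⇌ 2 Ag⁺(aq) + SO₄²⁻(aq)
If s mol/L of Ag₂SO₄ dissolves, [Ag⁺] = 2s and [SO₄²⁻] = s.
Ksp = [Ag⁺]^2[SO₄²⁻] = (2s)^2 · s = 4s^3
Ksp = 4 × (1.44×10⁻²)^3 = 1.19×10⁻⁵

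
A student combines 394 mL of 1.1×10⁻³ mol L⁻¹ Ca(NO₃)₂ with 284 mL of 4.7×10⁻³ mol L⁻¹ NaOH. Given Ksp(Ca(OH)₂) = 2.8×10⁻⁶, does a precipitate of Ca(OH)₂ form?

The combined volume is 678 mL.
[Ca²⁺] = (1.1×10⁻³)(394)/678 = 6.4×10⁻⁴ mol L⁻¹
[OH⁻] = (4.7×10⁻³)(284)/678 = 2.0×10⁻³ mol L⁻¹
Q = [Ca²⁺][OH⁻]^2 = 2.5×10⁻⁹
Since Q (2.5×10⁻⁹) is less than Ksp (2.8×10⁻⁶), no Ca(OH)₂ precipitates.

No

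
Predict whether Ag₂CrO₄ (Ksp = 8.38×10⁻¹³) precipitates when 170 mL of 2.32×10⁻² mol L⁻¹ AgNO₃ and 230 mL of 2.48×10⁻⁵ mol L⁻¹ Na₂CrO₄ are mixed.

After mixing, V = 170 mL + 230 mL = 400 mL.
[Ag⁺] = (2.32×10⁻²)(170)/400 = 9.86×10⁻³ mol L⁻¹
[CrO₄²⁻] = (2.48×10⁻⁵)(230)/400 = 1.43×10⁻⁵ mol L⁻¹
Q = [Ag⁺]^2[CrO₄²⁻] = 1.39×10⁻⁹
Since Q (1.39×10⁻⁹) exceeds Ksp (8.38×10⁻¹³), Ag₂CrO₄ will precipitate.

Yes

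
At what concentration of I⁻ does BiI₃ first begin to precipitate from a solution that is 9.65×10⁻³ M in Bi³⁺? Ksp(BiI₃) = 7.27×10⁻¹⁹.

4.22×10⁻⁶ M

The threshold for precipitation is Q = Ksp.
BiI₃(s) ⇌ Bi³⁺(aq) + 3 I⁻(aq)
Ksp = [Bi³⁺][I⁻]^3 = [I⁻]^3(9.65×10⁻³)
[I⁻]^3 = 7.27×10⁻¹⁹ / (9.65×10⁻³) = 7.53×10⁻¹⁷
[I⁻] = 4.22×10⁻⁶ M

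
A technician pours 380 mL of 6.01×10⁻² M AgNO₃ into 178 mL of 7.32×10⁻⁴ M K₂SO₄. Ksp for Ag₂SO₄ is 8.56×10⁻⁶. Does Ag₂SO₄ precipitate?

No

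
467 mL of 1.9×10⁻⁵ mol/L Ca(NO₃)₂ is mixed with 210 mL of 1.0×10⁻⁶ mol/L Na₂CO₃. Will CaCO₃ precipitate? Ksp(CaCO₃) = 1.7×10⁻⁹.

The combined volume is 677 mL.
[Ca²⁺] = (1.9×10⁻⁵)(467)/677 = 1.3×10⁻⁵ mol/L
[CO₃²⁻] = (1.0×10⁻⁶)(210)/677 = 3.1×10⁻⁷ mol/L
Q = [Ca²⁺][CO₃²⁻] = 4.1×10⁻¹²
Q = 4.1×10⁻¹² < Ksp = 1.7×10⁻⁹, so the solution is unsaturated and no precipitate forms.

No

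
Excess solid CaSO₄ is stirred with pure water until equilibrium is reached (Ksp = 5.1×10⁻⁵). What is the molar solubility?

7.1×10⁻³ M

CaSO₄(s) ⇌ Ca²⁺(aq) + SO₄²⁻(aq)
With molar solubility s: [Ca²⁺] = s, [SO₄²⁻] = s.
Ksp = [Ca²⁺][SO₄²⁻] = s · s = s^2
s^2 = 5.1×10⁻⁵
s = (5.1×10⁻⁵)^(1/2) = 7.1×10⁻³ mol L⁻¹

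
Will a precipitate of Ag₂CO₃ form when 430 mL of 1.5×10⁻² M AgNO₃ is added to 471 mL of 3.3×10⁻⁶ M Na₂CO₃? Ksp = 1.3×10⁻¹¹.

After mixing, V = 430 mL + 471 mL = 901 mL.
[Ag⁺] = (1.5×10⁻²)(430)/901 = 7.2×10⁻³ M
[CO₃²⁻] = (3.3×10⁻⁶)(471)/901 = 1.7×10⁻⁶ M
Q = [Ag⁺]^2[CO₃²⁻] = 8.8×10⁻¹¹
Q = 8.8×10⁻¹¹ > Ksp = 1.3×10⁻¹¹, so the solution is supersaturated and Ag₂CO₃ precipitates.

Yes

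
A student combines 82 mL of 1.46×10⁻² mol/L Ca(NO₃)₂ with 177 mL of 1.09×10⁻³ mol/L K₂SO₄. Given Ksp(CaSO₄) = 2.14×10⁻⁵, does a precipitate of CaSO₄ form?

No

Total volume after mixing = 82 + 177 = 259 mL.
[Ca²⁺] = (1.46×10⁻²)(82)/259 = 4.62×10⁻³ mol/L
[SO₄²⁻] = (1.09×10⁻³)(177)/259 = 7.45×10⁻⁴ mol/L
Q = [Ca²⁺][SO₄²⁻] = 3.44×10⁻⁶
Since Q (3.44×10⁻⁶) is less than Ksp (2.14×10⁻⁵), no CaSO₄ precipitates.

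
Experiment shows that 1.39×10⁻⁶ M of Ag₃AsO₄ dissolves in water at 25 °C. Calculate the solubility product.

Ksp = 1.01×10⁻²²

Ag₃AsO₄(s) ⇌ 3 Ag⁺(aq) + AsO₄³⁻(aq)
With molar solubility s: [Ag⁺] = 3s, [AsO₄³⁻] = s.
Ksp = [Ag⁺]^3[AsO₄³⁻] = (3s)^3 · s = 27s^4
Ksp = 27 × (1.39×10⁻⁶)^4 = 1.01×10⁻²²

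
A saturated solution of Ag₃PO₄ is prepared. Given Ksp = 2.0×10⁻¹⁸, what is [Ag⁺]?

Ag₃PO₄(s) ⇌ 3 Ag⁺(aq) + PO₄³⁻(aq)
If s mol/L of Ag₃PO₄ dissolves, [Ag⁺] = 3s and [PO₄³⁻] = s.
Ksp = [Ag⁺]^3[PO₄³⁻] = (3s)^3 · s = 27s^4 = 2.0×10⁻¹⁸
s = 1.6×10⁻⁵ mol/L
[Ag⁺] = 3s = 4.9×10⁻⁵ mol/L

4.9×10⁻⁵ M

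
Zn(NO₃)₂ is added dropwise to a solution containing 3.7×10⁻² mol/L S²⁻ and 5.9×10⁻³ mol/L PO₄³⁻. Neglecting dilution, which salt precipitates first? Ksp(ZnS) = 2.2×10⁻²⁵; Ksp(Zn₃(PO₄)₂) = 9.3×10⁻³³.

ZnS

Precipitation begins when Q = Ksp.
For ZnS: [Zn²⁺] = (Ksp/[S²⁻]) = 5.9×10⁻²⁴ mol/L
For Zn₃(PO₄)₂: [Zn²⁺] = (Ksp/[PO₄³⁻]^2)^(1/3) = 6.4×10⁻¹⁰ mol/L
ZnS requires the lower [Zn²⁺], so it precipitates first.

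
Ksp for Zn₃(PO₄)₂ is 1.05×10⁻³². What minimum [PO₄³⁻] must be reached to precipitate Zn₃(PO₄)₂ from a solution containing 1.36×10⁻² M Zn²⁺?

6.46×10⁻¹⁴ M

Precipitation of each salt begins when its ion product equals Ksp.
Zn₃(PO₄)₂(s) ⇌ 3 Zn²⁺(aq) + 2 PO₄³⁻(aq)
Ksp = [Zn²⁺]^3[PO₄³⁻]^2 = [PO₄³⁻]^2(1.36×10⁻²)^3
[PO₄³⁻]^2 = 1.05×10⁻³² / (1.36×10⁻²)^3 = 4.17×10⁻²⁷
[PO₄³⁻] = 6.46×10⁻¹⁴ M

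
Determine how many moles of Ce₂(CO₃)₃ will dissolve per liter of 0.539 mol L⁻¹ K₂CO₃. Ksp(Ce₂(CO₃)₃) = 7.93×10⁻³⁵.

1.13×10⁻¹⁷ M

Ce₂(CO₃)₃(s) ⇌ 2 Ce³⁺(aq) + 3 CO₃²⁻(aq)
With CO₃²⁻ already at 0.539 mol L⁻¹ and s small, take [CO₃²⁻] ≈ 0.539 mol L⁻¹ and [Ce³⁺] = 2s.
Ksp = [Ce³⁺]^2[CO₃²⁻]^3 = (2s)^2(0.539)^3
(2s)^2 = 7.93×10⁻³⁵ / (0.539)^3 = 5.06×10⁻³⁴
s = 1.13×10⁻¹⁷ mol L⁻¹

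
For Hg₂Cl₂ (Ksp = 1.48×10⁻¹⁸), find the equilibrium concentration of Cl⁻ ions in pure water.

1.44×10⁻⁶ M

Hg₂Cl₂(s) ⇌ Hg₂²⁺(aq) + 2 Cl⁻(aq)
Let s be the molar solubility. Then [Hg₂²⁺] = s and [Cl⁻] = 2s.
Ksp = [Hg₂²⁺][Cl⁻]^2 = s · (2s)^2 = 4s^3 = 1.48×10⁻¹⁸
s = 7.18×10⁻⁷ mol L⁻¹
[Cl⁻] = 2s = 1.44×10⁻⁶ mol L⁻¹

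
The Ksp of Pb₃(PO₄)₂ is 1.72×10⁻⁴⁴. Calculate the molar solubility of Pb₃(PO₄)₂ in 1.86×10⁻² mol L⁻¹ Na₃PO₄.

Pb₃(PO₄)₂(s) ⇌ 3 Pb²⁺(aq) + 2 PO₄³⁻(aq)
PO₄³⁻ is already present at 1.86×10⁻² mol L⁻¹. If s mol/L of Pb₃(PO₄)₂ dissolves, [Pb²⁺] = 3s while [PO₄³⁻] ≈ 1.86×10⁻² mol L⁻¹.
Ksp = [Pb²⁺]^3[PO₄³⁻]^2 = (3s)^3(1.86×10⁻²)^2
(3s)^3 = 1.72×10⁻⁴⁴ / (1.86×10⁻²)^2 = 4.97×10⁻⁴¹
s = 1.23×10⁻¹⁴ mol L⁻¹

1.23×10⁻¹⁴ M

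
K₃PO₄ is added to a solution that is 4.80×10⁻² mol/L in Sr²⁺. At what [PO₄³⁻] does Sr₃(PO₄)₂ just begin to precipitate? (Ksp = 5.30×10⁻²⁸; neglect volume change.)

Precipitation begins when Q = Ksp.
Sr₃(PO₄)₂(s) ⇌ 3 Sr²⁺(aq) + 2 PO₄³⁻(aq)
Ksp = [Sr²⁺]^3[PO₄³⁻]^2 = [PO₄³⁻]^2(4.80×10⁻²)^3
[PO₄³⁻]^2 = 5.30×10⁻²⁸ / (4.80×10⁻²)^3 = 4.79×10⁻²⁴
[PO₄³⁻] = 2.19×10⁻¹² mol/L

2.19×10⁻¹² M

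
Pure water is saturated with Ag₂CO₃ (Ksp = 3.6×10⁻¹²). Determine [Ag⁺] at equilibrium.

Ag₂CO₃(s) ⇌ 2 Ag⁺(aq) + CO₃²⁻(aq)
Let s be the molar solubility. Then [Ag⁺] = 2s and [CO₃²⁻] = s.
Ksp = [Ag⁺]^2[CO₃²⁻] = (2s)^2 · s = 4s^3 = 3.6×10⁻¹²
s = 9.7×10⁻⁵ mol L⁻¹
[Ag⁺] = 2s = 1.9×10⁻⁴ mol L⁻¹

1.9×10⁻⁴ M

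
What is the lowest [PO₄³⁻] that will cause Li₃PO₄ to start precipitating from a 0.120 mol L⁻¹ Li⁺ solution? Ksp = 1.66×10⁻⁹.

9.61×10⁻⁷ M

The threshold for precipitation is Q = Ksp.
Li₃PO₄(s) ⇌ 3 Li⁺(aq) + PO₄³⁻(aq)
Ksp = [Li⁺]^3[PO₄³⁻] = [PO₄³⁻](0.120)^3
[PO₄³⁻] = 1.66×10⁻⁹ / (0.120)^3 = 9.61×10⁻⁷
[PO₄³⁻] = 9.61×10⁻⁷ mol L⁻¹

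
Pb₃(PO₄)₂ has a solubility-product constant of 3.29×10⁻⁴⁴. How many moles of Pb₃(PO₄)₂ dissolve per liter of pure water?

Pb₃(PO₄)₂(s) ⇌ 3 Pb²⁺(aq) + 2 PO₄³⁻(aq)
Call the molar solubility s, so that [Pb²⁺] = 3s and [PO₄³⁻] = 2s.
Ksp = [Pb²⁺]^3[PO₄³⁻]^2 = (3s)^3 · (2s)^2 = 108s^5
108s^5 = 3.29×10⁻⁴⁴  ⇒  s^5 = 3.05×10⁻⁴⁶
Taking the 5th root, s = 7.88×10⁻¹⁰ M.

7.88×10⁻¹⁰ M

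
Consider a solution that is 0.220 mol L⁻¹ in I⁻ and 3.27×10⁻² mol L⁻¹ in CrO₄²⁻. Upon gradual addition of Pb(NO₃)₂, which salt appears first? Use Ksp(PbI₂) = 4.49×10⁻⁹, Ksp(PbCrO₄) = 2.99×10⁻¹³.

Precipitation begins when Q = Ksp.
For PbI₂: [Pb²⁺] = (Ksp/[I⁻]^2) = 9.28×10⁻⁸ mol L⁻¹
For PbCrO₄: [Pb²⁺] = (Ksp/[CrO₄²⁻]) = 9.14×10⁻¹² mol L⁻¹
Since PbCrO₄ needs less Pb²⁺ to reach saturation, it precipitates first.

PbCrO₄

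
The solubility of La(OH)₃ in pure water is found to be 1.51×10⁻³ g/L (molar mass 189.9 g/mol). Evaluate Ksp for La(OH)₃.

Convert to molarity: s = 1.51×10⁻³ / 189.9 = 7.9516×10⁻⁶ mol/L
La(OH)₃(s) ⇌ La³⁺(aq) + 3 OH⁻(aq)
For each mole of La(OH)₃ that dissolves per liter, [La³⁺] = s and [OH⁻] = 3s; let s denote this solubility.
Ksp = [La³⁺][OH⁻]^3 = s · (3s)^3 = 27s^4
Ksp = 27 × (7.9516×10⁻⁶)^4 = 1.08×10⁻¹⁹

Ksp = 1.08×10⁻¹⁹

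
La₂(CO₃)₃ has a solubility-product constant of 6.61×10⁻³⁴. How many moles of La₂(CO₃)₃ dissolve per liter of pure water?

La₂(CO₃)₃(s) ⇌ 2 La³⁺(aq) + 3 CO₃²⁻(aq)
For each mole of La₂(CO₃)₃ that dissolves per liter, [La³⁺] = 2s and [CO₃²⁻] = 3s; let s denote this solubility.
Ksp = [La³⁺]^2[CO₃²⁻]^3 = (2s)^2 · (3s)^3 = 108s^5
108s^5 = 6.61×10⁻³⁴  ⇒  s^5 = 6.12×10⁻³⁶
s = (6.12×10⁻³⁶)^(1/5) = 9.06×10⁻⁸ M

9.06×10⁻⁸ M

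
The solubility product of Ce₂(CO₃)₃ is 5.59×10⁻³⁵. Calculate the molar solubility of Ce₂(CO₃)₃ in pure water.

Ce₂(CO₃)₃(s) ⇌ 2 Ce³⁺(aq) + 3 CO₃²⁻(aq)
Call the molar solubility s, so that [Ce³⁺] = 2s and [CO₃²⁻] = 3s.
Ksp = [Ce³⁺]^2[CO₃²⁻]^3 = (2s)^2 · (3s)^3 = 108s^5
108s^5 = 5.59×10⁻³⁵  ⇒  s^5 = 5.18×10⁻³⁷
s = 5.53×10⁻⁸ M

5.53×10⁻⁸ M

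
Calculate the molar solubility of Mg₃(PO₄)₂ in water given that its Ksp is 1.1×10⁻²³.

1.0×10⁻⁵ M

Mg₃(PO₄)₂(s) ⇌ 3 Mg²⁺(aq) + 2 PO₄³⁻(aq)
If s mol/L of Mg₃(PO₄)₂ dissolves, [Mg²⁺] = 3s and [PO₄³⁻] = 2s.
Ksp = [Mg²⁺]^3[PO₄³⁻]^2 = (3s)^3 · (2s)^2 = 108s^5
108s^5 = 1.1×10⁻²³  ⇒  s^5 = 1.0×10⁻²⁵
s = (1.0×10⁻²⁵)^(1/5) = 1.0×10⁻⁵ M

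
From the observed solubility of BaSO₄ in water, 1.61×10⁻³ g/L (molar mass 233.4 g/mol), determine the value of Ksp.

Convert to molarity: s = 1.61×10⁻³ / 233.4 = 6.8980×10⁻⁶ mol/L
BaSO₄(s) ⇌ Ba²⁺(aq) + SO₄²⁻(aq)
With molar solubility s: [Ba²⁺] = s, [SO₄²⁻] = s.
Ksp = [Ba²⁺][SO₄²⁻] = s · s = s^2
Ksp = (6.8980×10⁻⁶)^2 = 4.76×10⁻¹¹

Ksp = 4.76×10⁻¹¹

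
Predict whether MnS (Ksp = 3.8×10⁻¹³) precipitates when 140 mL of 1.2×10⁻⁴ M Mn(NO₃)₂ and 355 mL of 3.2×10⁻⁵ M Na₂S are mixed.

Total volume after mixing = 140 + 355 = 495 mL.
[Mn²⁺] = (1.2×10⁻⁴)(140)/495 = 3.4×10⁻⁵ M
[S²⁻] = (3.2×10⁻⁵)(355)/495 = 2.3×10⁻⁵ M
Q = [Mn²⁺][S²⁻] = 7.8×10⁻¹⁰
Since Q (7.8×10⁻¹⁰) exceeds Ksp (3.8×10⁻¹³), MnS will precipitate.

Yes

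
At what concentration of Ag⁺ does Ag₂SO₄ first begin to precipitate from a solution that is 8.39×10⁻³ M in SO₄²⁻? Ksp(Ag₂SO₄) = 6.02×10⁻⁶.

A salt starts to precipitate once the ion product Q reaches its Ksp.
Ag₂SO₄(s) ⇌ 2 Ag⁺(aq) + SO₄²⁻(aq)
Ksp = [Ag⁺]^2[SO₄²⁻] = [Ag⁺]^2(8.39×10⁻³)
[Ag⁺]^2 = 6.02×10⁻⁶ / (8.39×10⁻³) = 7.18×10⁻⁴
[Ag⁺] = 2.68×10⁻² M

2.68×10⁻² M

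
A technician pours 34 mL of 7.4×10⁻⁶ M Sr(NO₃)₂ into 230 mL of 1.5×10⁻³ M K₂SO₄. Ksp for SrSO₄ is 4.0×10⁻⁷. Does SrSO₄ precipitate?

After mixing, V = 34 mL + 230 mL = 264 mL.
[Sr²⁺] = (7.4×10⁻⁶)(34)/264 = 9.5×10⁻⁷ M
[SO₄²⁻] = (1.5×10⁻³)(230)/264 = 1.3×10⁻³ M
Q = [Sr²⁺][SO₄²⁻] = 1.2×10⁻⁹
Q = 1.2×10⁻⁹ < Ksp = 4.0×10⁻⁷, so the solution is unsaturated and no precipitate forms.

No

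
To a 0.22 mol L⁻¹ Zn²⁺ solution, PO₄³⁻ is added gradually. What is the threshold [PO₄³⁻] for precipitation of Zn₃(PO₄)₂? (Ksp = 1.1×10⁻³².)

The threshold for precipitation is Q = Ksp.
Zn₃(PO₄)₂(s) ⇌ 3 Zn²⁺(aq) + 2 PO₄³⁻(aq)
Ksp = [Zn²⁺]^3[PO₄³⁻]^2 = [PO₄³⁻]^2(0.22)^3
[PO₄³⁻]^2 = 1.1×10⁻³² / (0.22)^3 = 1.0×10⁻³⁰
[PO₄³⁻] = 1.0×10⁻¹⁵ mol L⁻¹

1.0×10⁻¹⁵ M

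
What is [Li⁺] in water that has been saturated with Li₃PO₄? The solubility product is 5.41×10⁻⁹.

1.13×10⁻² M

Li₃PO₄(s) ⇌ 3 Li⁺(aq) + PO₄³⁻(aq)
Call the molar solubility s, so that [Li⁺] = 3s and [PO₄³⁻] = s.
Ksp = [Li⁺]^3[PO₄³⁻] = (3s)^3 · s = 27s^4 = 5.41×10⁻⁹
s = 3.76×10⁻³ mol/L
[Li⁺] = 3s = 1.13×10⁻² mol/L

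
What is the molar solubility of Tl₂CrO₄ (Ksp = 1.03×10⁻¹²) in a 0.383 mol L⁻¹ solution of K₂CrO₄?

8.20×10⁻⁷ M

Tl₂CrO₄(s) ⇌ 2 Tl⁺(aq) + CrO₄²⁻(aq)
Let s be the solubility of Tl₂CrO₄ here. The common ion gives [CrO₄²⁻] ≈ 0.383 mol L⁻¹, and [Tl⁺] = 2s.
Ksp = [Tl⁺]^2[CrO₄²⁻] = (2s)^2(0.383)
(2s)^2 = 1.03×10⁻¹² / (0.383) = 2.69×10⁻¹²
s = 8.20×10⁻⁷ mol L⁻¹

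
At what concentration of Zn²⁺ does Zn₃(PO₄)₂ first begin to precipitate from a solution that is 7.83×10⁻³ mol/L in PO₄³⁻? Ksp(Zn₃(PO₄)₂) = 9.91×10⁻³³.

5.45×10⁻¹⁰ M

Each salt precipitates once Q = Ksp for that salt.
Zn₃(PO₄)₂(s) ⇌ 3 Zn²⁺(aq) + 2 PO₄³⁻(aq)
Ksp = [Zn²⁺]^3[PO₄³⁻]^2 = [Zn²⁺]^3(7.83×10⁻³)^2
[Zn²⁺]^3 = 9.91×10⁻³³ / (7.83×10⁻³)^2 = 1.62×10⁻²⁸
[Zn²⁺] = 5.45×10⁻¹⁰ mol/L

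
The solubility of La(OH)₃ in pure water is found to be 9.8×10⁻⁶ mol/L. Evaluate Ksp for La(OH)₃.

Ksp = 2.5×10⁻¹⁹

La(OH)₃(s) ⇌ La³⁺(aq) + 3 OH⁻(aq)
If s mol/L of La(OH)₃ dissolves, [La³⁺] = s and [OH⁻] = 3s.
Ksp = [La³⁺][OH⁻]^3 = s · (3s)^3 = 27s^4
Ksp = 27 × (9.8×10⁻⁶)^4 = 2.5×10⁻¹⁹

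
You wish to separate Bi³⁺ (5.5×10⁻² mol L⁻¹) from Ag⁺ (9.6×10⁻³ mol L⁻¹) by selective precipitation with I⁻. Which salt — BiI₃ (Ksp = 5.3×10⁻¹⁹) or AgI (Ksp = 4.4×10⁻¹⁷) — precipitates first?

AgI

The threshold for precipitation is Q = Ksp.
For BiI₃: [I⁻] = (Ksp/[Bi³⁺])^(1/3) = 2.1×10⁻⁶ mol L⁻¹
For AgI: [I⁻] = (Ksp/[Ag⁺]) = 4.6×10⁻¹⁵ mol L⁻¹
The smaller threshold [I⁻] is reached first, so AgI precipitates first.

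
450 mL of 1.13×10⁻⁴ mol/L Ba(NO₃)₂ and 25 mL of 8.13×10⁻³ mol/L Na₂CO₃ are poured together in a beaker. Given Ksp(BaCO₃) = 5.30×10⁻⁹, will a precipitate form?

Yes

Total volume after mixing = 450 + 25 = 475 mL.
[Ba²⁺] = (1.13×10⁻⁴)(450)/475 = 1.07×10⁻⁴ mol/L
[CO₃²⁻] = (8.13×10⁻³)(25)/475 = 4.28×10⁻⁴ mol/L
Q = [Ba²⁺][CO₃²⁻] = 4.58×10⁻⁸
Because Q > Ksp (4.58×10⁻⁸ vs 5.30×10⁻⁹), a precipitate of BaCO₃ forms.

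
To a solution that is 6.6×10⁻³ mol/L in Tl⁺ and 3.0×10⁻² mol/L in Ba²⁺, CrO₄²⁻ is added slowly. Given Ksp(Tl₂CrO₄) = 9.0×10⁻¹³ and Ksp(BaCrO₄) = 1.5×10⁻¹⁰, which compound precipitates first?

BaCrO₄

Precipitation begins when Q = Ksp.
For Tl₂CrO₄: [CrO₄²⁻] = (Ksp/[Tl⁺]^2) = 2.1×10⁻⁸ mol/L
For BaCrO₄: [CrO₄²⁻] = (Ksp/[Ba²⁺]) = 5.0×10⁻⁹ mol/L
BaCrO₄ requires the lower [CrO₄²⁻], so it precipitates first.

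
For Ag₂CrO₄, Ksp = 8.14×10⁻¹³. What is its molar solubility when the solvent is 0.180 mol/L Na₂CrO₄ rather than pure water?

1.06×10⁻⁶ M

Ag₂CrO₄(s) ⇌ 2 Ag⁺(aq) + CrO₄²⁻(aq)
With CrO₄²⁻ already at 0.180 mol/L and s small, take [CrO₄²⁻] ≈ 0.180 mol/L and [Ag⁺] = 2s.
Ksp = [Ag⁺]^2[CrO₄²⁻] = (2s)^2(0.180)
(2s)^2 = 8.14×10⁻¹³ / (0.180) = 4.52×10⁻¹²
s = 1.06×10⁻⁶ mol/L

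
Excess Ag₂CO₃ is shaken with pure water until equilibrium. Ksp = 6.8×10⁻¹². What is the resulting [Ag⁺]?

Ag₂CO₃(s) ⇌ 2 Ag⁺(aq) + CO₃²⁻(aq)
If s mol/L of Ag₂CO₃ dissolves, [Ag⁺] = 2s and [CO₃²⁻] = s.
Ksp = [Ag⁺]^2[CO₃²⁻] = (2s)^2 · s = 4s^3 = 6.8×10⁻¹²
s = 1.2×10⁻⁴ mol L⁻¹
[Ag⁺] = 2s = 2.4×10⁻⁴ mol L⁻¹

2.4×10⁻⁴ M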